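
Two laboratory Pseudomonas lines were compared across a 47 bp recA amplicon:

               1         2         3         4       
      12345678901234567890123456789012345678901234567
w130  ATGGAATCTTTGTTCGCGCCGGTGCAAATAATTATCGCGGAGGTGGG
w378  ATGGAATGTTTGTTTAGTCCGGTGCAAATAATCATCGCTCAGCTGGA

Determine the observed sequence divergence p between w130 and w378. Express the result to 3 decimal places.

The sequences differ at positions 8 (C/G), 15 (C/T), 16 (G/A), 17 (C/G), 18 (G/T), 33 (T/C), 39 (G/T), 40 (G/C), 43 (G/C), 47 (G/A).
There are 10 differences over 47 sites, so p = 10/47 = 0.213.

0.213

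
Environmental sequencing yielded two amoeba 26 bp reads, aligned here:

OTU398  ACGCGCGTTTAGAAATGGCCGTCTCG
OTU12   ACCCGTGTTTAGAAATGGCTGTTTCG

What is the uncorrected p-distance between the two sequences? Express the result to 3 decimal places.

Mismatches occur at site 3 (G/C), site 6 (C/T), site 20 (C/T), site 23 (C/T).
There are 4 differences over 26 sites, so p = 4/26 = 0.154.

0.154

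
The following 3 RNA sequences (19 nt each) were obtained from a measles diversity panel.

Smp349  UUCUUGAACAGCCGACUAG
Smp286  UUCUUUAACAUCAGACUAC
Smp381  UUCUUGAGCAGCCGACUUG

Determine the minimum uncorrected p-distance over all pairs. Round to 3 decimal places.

0.105

Pairwise Hamming distances:
  Smp349 vs Smp286: 4
  Smp349 vs Smp381: 2
  Smp286 vs Smp381: 6
The smallest is 2 mismatches, between Smp349 and Smp381; p = 2/19 = 0.105.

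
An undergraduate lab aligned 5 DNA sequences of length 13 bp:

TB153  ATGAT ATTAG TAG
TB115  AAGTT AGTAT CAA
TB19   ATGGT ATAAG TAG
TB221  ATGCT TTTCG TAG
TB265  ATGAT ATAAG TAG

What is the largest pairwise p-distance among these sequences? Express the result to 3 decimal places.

Pairwise Hamming distances:
  TB153 vs TB115: 6
  TB153 vs TB19: 2
  TB153 vs TB221: 3
  TB153 vs TB265: 1
  TB115 vs TB19: 7
  TB115 vs TB221: 8
  TB115 vs TB265: 7
  TB19 vs TB221: 4
  TB19 vs TB265: 1
  TB221 vs TB265: 4
The largest is 8 mismatches, between TB115 and TB221; p = 8/13 = 0.615.

0.615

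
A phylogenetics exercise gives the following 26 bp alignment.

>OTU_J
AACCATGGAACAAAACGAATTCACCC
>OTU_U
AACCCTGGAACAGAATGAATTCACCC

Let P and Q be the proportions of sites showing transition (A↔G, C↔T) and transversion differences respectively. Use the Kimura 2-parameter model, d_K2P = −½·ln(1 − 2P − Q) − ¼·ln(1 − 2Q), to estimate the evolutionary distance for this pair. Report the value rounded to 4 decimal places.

Differing sites — 5:A/C (Tv); 13:A/G (Ti); 16:C/T (Ti).
Of the 3 differences, 2 transitions and 1 transversion over 26 sites: P = 2/26 = 0.076923, Q = 1/26 = 0.038462.
d = −0.5·ln(0.807692) − 0.25·ln(0.923076) = −0.5·(-0.213574) − 0.25·(-0.080044) = 0.1268.

0.1268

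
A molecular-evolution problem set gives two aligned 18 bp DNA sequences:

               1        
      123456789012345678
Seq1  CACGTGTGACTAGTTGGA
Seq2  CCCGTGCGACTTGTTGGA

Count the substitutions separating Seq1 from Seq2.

3

Mismatches occur at site 2 (A→C), site 7 (T→C), site 12 (A→T).
That gives 3 mismatches out of 18 aligned sites, so the Hamming distance is 3.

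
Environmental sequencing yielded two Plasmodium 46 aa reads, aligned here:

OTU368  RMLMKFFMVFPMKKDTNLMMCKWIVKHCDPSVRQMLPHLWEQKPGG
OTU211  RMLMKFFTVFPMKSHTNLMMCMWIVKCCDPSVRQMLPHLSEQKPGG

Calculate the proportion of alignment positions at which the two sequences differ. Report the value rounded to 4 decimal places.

0.1304

The sequences differ at positions 8 (M/T), 14 (K/S), 15 (D/H), 22 (K/M), 27 (H/C), 40 (W/S).
There are 6 differences over 46 sites, so p = 6/46 = 0.1304.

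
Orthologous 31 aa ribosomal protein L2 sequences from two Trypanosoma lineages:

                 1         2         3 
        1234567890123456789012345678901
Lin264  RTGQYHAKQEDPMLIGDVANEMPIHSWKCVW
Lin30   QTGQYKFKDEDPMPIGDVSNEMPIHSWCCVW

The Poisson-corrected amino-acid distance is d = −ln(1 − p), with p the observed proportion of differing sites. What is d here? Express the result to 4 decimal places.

0.2559

Differing sites — 1:R/Q; 6:H/K; 7:A/F; 9:Q/D; 14:L/P; 19:A/S; 28:K/C.
p = 7/31 = 0.225806.
d = −ln(1 − 0.225806) = −ln(0.774194) = 0.2559.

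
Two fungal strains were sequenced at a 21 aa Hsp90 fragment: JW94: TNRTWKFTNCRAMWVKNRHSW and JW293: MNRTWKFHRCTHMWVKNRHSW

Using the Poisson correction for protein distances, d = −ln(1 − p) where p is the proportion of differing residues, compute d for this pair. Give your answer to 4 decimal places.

The sequences differ at positions 1 (T/M), 8 (T/H), 9 (N/R), 11 (R/T), 12 (A/H).
p = 5/21 = 0.238095.
d = −ln(1 − 0.238095) = −ln(0.761905) = 0.2719.

0.2719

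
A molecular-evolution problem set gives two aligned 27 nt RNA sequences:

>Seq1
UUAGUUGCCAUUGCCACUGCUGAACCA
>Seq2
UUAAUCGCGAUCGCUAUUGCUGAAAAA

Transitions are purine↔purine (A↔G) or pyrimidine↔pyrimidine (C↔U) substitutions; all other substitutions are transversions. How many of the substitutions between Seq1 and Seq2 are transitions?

5

Differing sites — 4:G/A (Ti); 6:U/C (Ti); 9:C/G (Tv); 12:U/C (Ti); 15:C/U (Ti); 17:C/U (Ti); 25:C/A (Tv); 26:C/A (Tv).
Of the 8 differences, 5 transitions and 3 transversions, so the answer is 5.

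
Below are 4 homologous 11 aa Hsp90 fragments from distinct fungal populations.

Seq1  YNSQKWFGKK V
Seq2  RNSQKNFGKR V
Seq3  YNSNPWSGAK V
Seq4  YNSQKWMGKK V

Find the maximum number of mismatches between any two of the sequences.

7

Pairwise Hamming distances:
  Seq1 vs Seq2: 3
  Seq1 vs Seq3: 4
  Seq1 vs Seq4: 1
  Seq2 vs Seq3: 7
  Seq2 vs Seq4: 4
  Seq3 vs Seq4: 4
The largest is 7, between Seq2 and Seq3.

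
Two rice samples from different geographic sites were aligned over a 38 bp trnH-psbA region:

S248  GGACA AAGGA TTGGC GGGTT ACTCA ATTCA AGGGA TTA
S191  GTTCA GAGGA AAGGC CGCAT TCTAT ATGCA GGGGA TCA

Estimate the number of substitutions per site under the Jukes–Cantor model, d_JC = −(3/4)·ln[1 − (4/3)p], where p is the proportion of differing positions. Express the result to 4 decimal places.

0.5068

Differing sites — 2:G/T; 3:A/T; 6:A/G; 11:T/A; 12:T/A; 16:G/C; 18:G/C; 19:T/A; 21:A/T; 24:C/A; 25:A/T; 28:T/G; 31:A/G; 37:T/C.
p = 14/38 = 0.368421.
d = −0.75 · ln(1 − (4/3)·0.368421) = −0.75 · ln(0.508772) = −0.75 · (-0.675755) = 0.5068.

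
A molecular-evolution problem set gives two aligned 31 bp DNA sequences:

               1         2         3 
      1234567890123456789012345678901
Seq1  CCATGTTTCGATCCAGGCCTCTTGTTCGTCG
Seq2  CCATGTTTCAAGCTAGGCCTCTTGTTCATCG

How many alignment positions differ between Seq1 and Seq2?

4

Mismatches occur at site 10 (G↔A), site 12 (T↔G), site 14 (C↔T), site 28 (G↔A).
That gives 4 mismatches out of 31 aligned sites, so the Hamming distance is 4.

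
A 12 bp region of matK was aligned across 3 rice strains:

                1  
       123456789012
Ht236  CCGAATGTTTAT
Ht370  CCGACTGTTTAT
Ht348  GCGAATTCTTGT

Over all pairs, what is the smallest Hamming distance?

Pairwise Hamming distances:
  Ht236 vs Ht370: 1
  Ht236 vs Ht348: 4
  Ht370 vs Ht348: 5
The smallest is 1, between Ht236 and Ht370.

1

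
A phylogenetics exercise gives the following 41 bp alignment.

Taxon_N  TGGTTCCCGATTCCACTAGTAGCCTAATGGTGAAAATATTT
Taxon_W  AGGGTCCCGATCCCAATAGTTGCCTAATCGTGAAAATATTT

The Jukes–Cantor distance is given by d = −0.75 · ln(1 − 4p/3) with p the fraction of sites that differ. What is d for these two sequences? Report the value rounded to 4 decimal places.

The sequences differ at positions 1 (T/A), 4 (T/G), 12 (T/C), 16 (C/A), 21 (A/T), 29 (G/C).
p = 6/41 = 0.146341.
d = −0.75 · ln(1 − (4/3)·0.146341) = −0.75 · ln(0.804879) = −0.75 · (-0.217063) = 0.1628.

0.1628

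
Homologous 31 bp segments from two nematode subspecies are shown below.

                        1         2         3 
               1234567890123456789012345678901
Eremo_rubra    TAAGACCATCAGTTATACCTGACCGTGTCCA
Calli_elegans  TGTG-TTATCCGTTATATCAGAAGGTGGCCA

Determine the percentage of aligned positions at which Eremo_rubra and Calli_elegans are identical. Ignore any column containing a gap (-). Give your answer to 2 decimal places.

Excluding the 1 gap column leaves 30 comparable sites.
Mismatches occur at site 2 (A/G), site 3 (A/T), site 6 (C/T), site 7 (C/T), site 11 (A/C), site 18 (C/T), site 20 (T/A), site 23 (C/A), site 24 (C/G), site 28 (T/G).
20 of the 30 comparable sites match, so the percent identity is 20/30 × 100 = 66.67%.

66.67%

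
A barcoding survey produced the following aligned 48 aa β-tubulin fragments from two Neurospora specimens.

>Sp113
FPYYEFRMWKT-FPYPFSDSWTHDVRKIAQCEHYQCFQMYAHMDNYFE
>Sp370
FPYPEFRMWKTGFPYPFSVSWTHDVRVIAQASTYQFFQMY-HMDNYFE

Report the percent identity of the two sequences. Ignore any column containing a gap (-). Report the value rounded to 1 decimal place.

Excluding the 2 gap columns leaves 46 comparable sites.
Differing sites — 4:Y/P; 19:D/V; 27:K/V; 31:C/A; 32:E/S; 33:H/T; 36:C/F.
39 of the 46 comparable sites match, so the percent identity is 39/46 × 100 = 84.8%.

84.8%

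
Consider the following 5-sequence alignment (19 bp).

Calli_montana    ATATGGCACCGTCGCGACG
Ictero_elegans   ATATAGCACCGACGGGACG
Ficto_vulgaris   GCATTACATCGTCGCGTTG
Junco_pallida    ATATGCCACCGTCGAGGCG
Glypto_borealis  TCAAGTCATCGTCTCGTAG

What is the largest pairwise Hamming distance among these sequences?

11

Pairwise Hamming distances:
  Calli_montana vs Ictero_elegans: 3
  Calli_montana vs Ficto_vulgaris: 7
  Calli_montana vs Junco_pallida: 3
  Calli_montana vs Glypto_borealis: 8
  Ictero_elegans vs Ficto_vulgaris: 9
  Ictero_elegans vs Junco_pallida: 5
  Ictero_elegans vs Glypto_borealis: 11
  Ficto_vulgaris vs Junco_pallida: 8
  Ficto_vulgaris vs Glypto_borealis: 6
  Junco_pallida vs Glypto_borealis: 9
The largest is 11, between Ictero_elegans and Glypto_borealis.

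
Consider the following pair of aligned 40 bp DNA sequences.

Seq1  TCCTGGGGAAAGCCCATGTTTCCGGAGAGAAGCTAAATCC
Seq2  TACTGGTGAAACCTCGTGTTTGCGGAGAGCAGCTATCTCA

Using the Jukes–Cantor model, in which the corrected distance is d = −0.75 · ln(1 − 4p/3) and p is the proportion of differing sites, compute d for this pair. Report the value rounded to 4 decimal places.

The sequences differ at positions 2 (C/A), 7 (G/T), 12 (G/C), 14 (C/T), 16 (A/G), 22 (C/G), 30 (A/C), 36 (A/T), 37 (A/C), 40 (C/A).
p = 10/40 = 0.250000.
d = −0.75 · ln(1 − (4/3)·0.250000) = −0.75 · ln(0.666667) = −0.75 · (-0.405465) = 0.3041.

0.3041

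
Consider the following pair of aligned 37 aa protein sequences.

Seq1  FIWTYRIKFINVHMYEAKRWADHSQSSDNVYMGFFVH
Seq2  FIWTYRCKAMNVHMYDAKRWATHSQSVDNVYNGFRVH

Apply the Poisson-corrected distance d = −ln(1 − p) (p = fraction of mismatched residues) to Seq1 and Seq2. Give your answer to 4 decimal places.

The sequences differ at positions 7 (I/C), 9 (F/A), 10 (I/M), 16 (E/D), 22 (D/T), 27 (S/V), 32 (M/N), 35 (F/R).
p = 8/37 = 0.216216.
d = −ln(1 − 0.216216) = −ln(0.783784) = 0.2436.

0.2436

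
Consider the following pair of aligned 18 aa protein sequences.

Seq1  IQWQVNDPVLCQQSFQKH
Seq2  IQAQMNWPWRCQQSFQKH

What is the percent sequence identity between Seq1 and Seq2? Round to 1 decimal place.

Mismatches occur at site 3 (W→A), site 5 (V→M), site 7 (D→W), site 9 (V→W), site 10 (L→R).
13 of the 18 sites match, so the percent identity is 13/18 × 100 = 72.2%.

72.2%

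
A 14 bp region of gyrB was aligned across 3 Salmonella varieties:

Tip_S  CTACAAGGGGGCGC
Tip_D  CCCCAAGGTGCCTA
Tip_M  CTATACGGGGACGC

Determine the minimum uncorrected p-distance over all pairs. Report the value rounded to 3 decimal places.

0.214

Pairwise Hamming distances:
  Tip_S vs Tip_D: 6
  Tip_S vs Tip_M: 3
  Tip_D vs Tip_M: 8
The smallest is 3 mismatches, between Tip_S and Tip_M; p = 3/14 = 0.214.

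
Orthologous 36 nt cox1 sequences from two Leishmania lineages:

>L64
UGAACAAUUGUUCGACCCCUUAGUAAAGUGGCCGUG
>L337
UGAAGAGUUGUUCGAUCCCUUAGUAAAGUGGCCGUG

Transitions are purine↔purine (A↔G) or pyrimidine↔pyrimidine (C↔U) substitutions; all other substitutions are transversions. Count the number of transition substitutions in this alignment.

2

Mismatches occur at site 5 (C↔G, transversion), site 7 (A↔G, transition), site 16 (C↔U, transition).
Of the 3 differences, 2 transitions and 1 transversion, so the answer is 2.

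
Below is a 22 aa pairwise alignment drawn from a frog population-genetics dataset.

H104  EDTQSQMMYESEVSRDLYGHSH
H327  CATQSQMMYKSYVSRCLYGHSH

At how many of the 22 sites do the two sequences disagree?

5

The sequences differ at positions 1 (E/C), 2 (D/A), 10 (E/K), 12 (E/Y), 16 (D/C).
That gives 5 mismatches out of 22 aligned sites, so the Hamming distance is 5.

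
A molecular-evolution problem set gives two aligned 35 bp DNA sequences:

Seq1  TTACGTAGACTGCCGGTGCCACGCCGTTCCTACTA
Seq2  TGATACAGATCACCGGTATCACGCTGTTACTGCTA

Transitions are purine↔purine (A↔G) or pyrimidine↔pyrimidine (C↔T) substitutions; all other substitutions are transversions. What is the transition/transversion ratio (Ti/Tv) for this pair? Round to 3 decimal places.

5.000

The sequences differ at positions 2 (T/G, transversion), 4 (C/T, transition), 5 (G/A, transition), 6 (T/C, transition), 10 (C/T, transition), 11 (T/C, transition), 12 (G/A, transition), 18 (G/A, transition), 19 (C/T, transition), 25 (C/T, transition), 29 (C/A, transversion), 32 (A/G, transition).
Of the 12 differences, 10 transitions and 2 transversions, so Ti/Tv = 10/2 = 5.000.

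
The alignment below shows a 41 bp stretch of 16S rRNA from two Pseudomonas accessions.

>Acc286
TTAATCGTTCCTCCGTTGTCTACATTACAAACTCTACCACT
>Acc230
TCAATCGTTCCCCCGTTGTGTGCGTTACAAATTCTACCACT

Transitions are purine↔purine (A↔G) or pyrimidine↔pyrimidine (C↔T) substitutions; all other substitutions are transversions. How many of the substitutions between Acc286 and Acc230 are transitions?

The sequences differ at positions 2 (T/C, transition), 12 (T/C, transition), 20 (C/G, transversion), 22 (A/G, transition), 24 (A/G, transition), 32 (C/T, transition).
Of the 6 differences, 5 transitions and 1 transversion, so the answer is 5.

5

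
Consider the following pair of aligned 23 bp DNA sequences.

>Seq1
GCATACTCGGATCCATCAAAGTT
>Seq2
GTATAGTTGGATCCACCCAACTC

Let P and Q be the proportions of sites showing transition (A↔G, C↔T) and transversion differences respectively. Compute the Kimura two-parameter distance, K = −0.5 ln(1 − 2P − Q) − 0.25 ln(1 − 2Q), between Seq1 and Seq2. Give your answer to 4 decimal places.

The sequences differ at positions 2 (C/T, transition), 6 (C/G, transversion), 8 (C/T, transition), 16 (T/C, transition), 18 (A/C, transversion), 21 (G/C, transversion), 23 (T/C, transition).
Of the 7 differences, 4 transitions and 3 transversions over 23 sites: P = 4/23 = 0.173913, Q = 3/23 = 0.130435.
d = −0.5·ln(0.521739) − 0.25·ln(0.739130) = −0.5·(-0.650588) − 0.25·(-0.302281) = 0.4009.

0.4009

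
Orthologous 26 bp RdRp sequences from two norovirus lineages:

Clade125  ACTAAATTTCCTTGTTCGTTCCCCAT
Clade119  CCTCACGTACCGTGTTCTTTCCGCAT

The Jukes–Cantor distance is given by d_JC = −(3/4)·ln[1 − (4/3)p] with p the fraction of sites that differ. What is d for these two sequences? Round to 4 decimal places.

Mismatches occur at site 1 (A→C), site 4 (A→C), site 6 (A→C), site 7 (T→G), site 9 (T→A), site 12 (T→G), site 18 (G→T), site 23 (C→G).
p = 8/26 = 0.307692.
d = −0.75 · ln(1 − (4/3)·0.307692) = −0.75 · ln(0.589744) = −0.75 · (-0.528067) = 0.3961.

0.3961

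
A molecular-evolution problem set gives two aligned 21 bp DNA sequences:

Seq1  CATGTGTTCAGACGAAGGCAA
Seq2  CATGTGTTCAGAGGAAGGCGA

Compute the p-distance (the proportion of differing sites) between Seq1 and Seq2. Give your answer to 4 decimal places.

0.0952

The sequences differ at positions 13 (C/G), 20 (A/G).
There are 2 differences over 21 sites, so p = 2/21 = 0.0952.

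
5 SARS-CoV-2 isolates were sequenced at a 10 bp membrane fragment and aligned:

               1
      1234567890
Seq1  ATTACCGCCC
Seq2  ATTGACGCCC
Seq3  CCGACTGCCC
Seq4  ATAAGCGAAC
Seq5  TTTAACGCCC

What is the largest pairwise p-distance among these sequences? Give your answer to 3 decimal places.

0.700

Pairwise Hamming distances:
  Seq1 vs Seq2: 2
  Seq1 vs Seq3: 4
  Seq1 vs Seq4: 4
  Seq1 vs Seq5: 2
  Seq2 vs Seq3: 6
  Seq2 vs Seq4: 5
  Seq2 vs Seq5: 2
  Seq3 vs Seq4: 7
  Seq3 vs Seq5: 5
  Seq4 vs Seq5: 5
The largest is 7 mismatches, between Seq3 and Seq4; p = 7/10 = 0.700.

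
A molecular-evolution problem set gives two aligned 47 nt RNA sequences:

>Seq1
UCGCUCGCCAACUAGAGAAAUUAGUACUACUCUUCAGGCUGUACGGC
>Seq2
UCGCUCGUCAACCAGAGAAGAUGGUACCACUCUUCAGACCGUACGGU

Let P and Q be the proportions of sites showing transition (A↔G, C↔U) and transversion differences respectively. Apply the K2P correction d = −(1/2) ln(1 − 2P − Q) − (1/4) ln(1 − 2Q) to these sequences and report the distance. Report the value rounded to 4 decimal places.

The sequences differ at positions 8 (C/U, transition), 13 (U/C, transition), 20 (A/G, transition), 21 (U/A, transversion), 23 (A/G, transition), 28 (U/C, transition), 38 (G/A, transition), 40 (U/C, transition), 47 (C/U, transition).
Of the 9 differences, 8 transitions and 1 transversion over 47 sites: P = 8/47 = 0.170213, Q = 1/47 = 0.021277.
d = −0.5·ln(0.638297) − 0.25·ln(0.957446) = −0.5·(-0.448952) − 0.25·(-0.043486) = 0.2353.

0.2353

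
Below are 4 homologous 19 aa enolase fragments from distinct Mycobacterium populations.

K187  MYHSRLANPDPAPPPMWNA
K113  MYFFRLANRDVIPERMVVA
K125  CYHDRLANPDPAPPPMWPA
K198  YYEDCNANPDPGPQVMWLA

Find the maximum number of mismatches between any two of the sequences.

Pairwise Hamming distances:
  K187 vs K113: 9
  K187 vs K125: 3
  K187 vs K198: 9
  K113 vs K125: 10
  K113 vs K198: 12
  K125 vs K198: 8
The largest is 12, between K113 and K198.

12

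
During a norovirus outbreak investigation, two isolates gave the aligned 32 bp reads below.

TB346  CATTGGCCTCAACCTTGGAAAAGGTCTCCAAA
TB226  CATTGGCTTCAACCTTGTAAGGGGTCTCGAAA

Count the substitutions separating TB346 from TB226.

Differing sites — 8:C/T; 18:G/T; 21:A/G; 22:A/G; 29:C/G.
That gives 5 mismatches out of 32 aligned sites, so the Hamming distance is 5.

5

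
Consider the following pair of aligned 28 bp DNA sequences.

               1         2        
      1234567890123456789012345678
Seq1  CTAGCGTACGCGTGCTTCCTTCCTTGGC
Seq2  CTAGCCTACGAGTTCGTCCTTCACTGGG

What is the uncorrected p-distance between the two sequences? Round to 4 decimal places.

0.2500

The sequences differ at positions 6 (G/C), 11 (C/A), 14 (G/T), 16 (T/G), 23 (C/A), 24 (T/C), 28 (C/G).
There are 7 differences over 28 sites, so p = 7/28 = 0.2500.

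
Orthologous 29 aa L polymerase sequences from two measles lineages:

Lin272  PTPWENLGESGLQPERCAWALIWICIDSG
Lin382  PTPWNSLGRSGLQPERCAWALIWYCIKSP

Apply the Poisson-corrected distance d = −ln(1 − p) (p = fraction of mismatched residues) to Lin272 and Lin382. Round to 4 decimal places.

Differing sites — 5:E/N; 6:N/S; 9:E/R; 24:I/Y; 27:D/K; 29:G/P.
p = 6/29 = 0.206897.
d = −ln(1 − 0.206897) = −ln(0.793103) = 0.2318.

0.2318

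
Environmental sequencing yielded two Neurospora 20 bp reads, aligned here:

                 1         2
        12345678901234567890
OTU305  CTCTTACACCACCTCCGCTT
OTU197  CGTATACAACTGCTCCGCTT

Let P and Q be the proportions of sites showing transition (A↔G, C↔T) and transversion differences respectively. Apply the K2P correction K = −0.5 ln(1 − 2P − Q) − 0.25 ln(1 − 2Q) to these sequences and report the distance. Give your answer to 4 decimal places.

0.3887

The sequences differ at positions 2 (T/G, transversion), 3 (C/T, transition), 4 (T/A, transversion), 9 (C/A, transversion), 11 (A/T, transversion), 12 (C/G, transversion).
Of the 6 differences, 1 transition and 5 transversions over 20 sites: P = 1/20 = 0.050000, Q = 5/20 = 0.250000.
d = −0.5·ln(0.650000) − 0.25·ln(0.500000) = −0.5·(-0.430783) − 0.25·(-0.693147) = 0.3887.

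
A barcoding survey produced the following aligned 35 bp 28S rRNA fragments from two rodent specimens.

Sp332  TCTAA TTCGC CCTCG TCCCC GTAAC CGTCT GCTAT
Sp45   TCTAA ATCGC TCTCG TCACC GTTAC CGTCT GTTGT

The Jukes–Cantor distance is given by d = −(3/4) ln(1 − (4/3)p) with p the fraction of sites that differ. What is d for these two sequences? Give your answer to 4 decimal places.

Differing sites — 6:T/A; 11:C/T; 18:C/A; 23:A/T; 32:C/T; 34:A/G.
p = 6/35 = 0.171429.
d = −0.75 · ln(1 − (4/3)·0.171429) = −0.75 · ln(0.771428) = −0.75 · (-0.259512) = 0.1946.

0.1946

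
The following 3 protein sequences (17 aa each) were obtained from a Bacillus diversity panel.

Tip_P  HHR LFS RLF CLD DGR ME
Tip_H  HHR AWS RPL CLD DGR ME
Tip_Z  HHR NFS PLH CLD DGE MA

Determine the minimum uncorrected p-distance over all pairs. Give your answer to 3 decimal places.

Pairwise Hamming distances:
  Tip_P vs Tip_H: 4
  Tip_P vs Tip_Z: 5
  Tip_H vs Tip_Z: 7
The smallest is 4 mismatches, between Tip_P and Tip_H; p = 4/17 = 0.235.

0.235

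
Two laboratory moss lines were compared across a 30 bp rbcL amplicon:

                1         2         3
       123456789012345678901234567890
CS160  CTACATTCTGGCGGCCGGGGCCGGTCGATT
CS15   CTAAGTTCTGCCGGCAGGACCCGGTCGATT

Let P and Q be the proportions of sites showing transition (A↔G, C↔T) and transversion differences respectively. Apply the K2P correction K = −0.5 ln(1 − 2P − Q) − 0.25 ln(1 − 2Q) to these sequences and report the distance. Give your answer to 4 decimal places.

0.2326

Differing sites — 4:C/A (Tv); 5:A/G (Ti); 11:G/C (Tv); 16:C/A (Tv); 19:G/A (Ti); 20:G/C (Tv).
Of the 6 differences, 2 transitions and 4 transversions over 30 sites: P = 2/30 = 0.066667, Q = 4/30 = 0.133333.
d = −0.5·ln(0.733333) − 0.25·ln(0.733334) = −0.5·(-0.310155) − 0.25·(-0.310154) = 0.2326.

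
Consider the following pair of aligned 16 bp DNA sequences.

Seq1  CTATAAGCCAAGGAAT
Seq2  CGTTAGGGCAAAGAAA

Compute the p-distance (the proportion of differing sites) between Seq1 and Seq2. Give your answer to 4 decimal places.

Mismatches occur at site 2 (T→G), site 3 (A→T), site 6 (A→G), site 8 (C→G), site 12 (G→A), site 16 (T→A).
There are 6 differences over 16 sites, so p = 6/16 = 0.3750.

0.3750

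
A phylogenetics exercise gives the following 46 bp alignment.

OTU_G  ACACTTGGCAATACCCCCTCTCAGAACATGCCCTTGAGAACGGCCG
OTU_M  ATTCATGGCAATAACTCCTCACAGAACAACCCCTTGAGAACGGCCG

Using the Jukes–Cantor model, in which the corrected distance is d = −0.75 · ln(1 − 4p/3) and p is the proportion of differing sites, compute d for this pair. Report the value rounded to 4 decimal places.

The sequences differ at positions 2 (C/T), 3 (A/T), 5 (T/A), 14 (C/A), 16 (C/T), 21 (T/A), 29 (T/A), 30 (G/C).
p = 8/46 = 0.173913.
d = −0.75 · ln(1 − (4/3)·0.173913) = −0.75 · ln(0.768116) = −0.75 · (-0.263815) = 0.1979.

0.1979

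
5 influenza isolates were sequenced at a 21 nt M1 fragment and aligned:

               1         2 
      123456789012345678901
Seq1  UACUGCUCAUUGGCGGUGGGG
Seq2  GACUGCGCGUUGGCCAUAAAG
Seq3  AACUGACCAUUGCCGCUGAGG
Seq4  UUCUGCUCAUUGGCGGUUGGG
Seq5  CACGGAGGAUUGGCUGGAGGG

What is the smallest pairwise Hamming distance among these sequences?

2

Pairwise Hamming distances:
  Seq1 vs Seq2: 8
  Seq1 vs Seq3: 6
  Seq1 vs Seq4: 2
  Seq1 vs Seq5: 8
  Seq2 vs Seq3: 9
  Seq2 vs Seq4: 9
  Seq2 vs Seq5: 10
  Seq3 vs Seq4: 8
  Seq3 vs Seq5: 10
  Seq4 vs Seq5: 9
The smallest is 2, between Seq1 and Seq4.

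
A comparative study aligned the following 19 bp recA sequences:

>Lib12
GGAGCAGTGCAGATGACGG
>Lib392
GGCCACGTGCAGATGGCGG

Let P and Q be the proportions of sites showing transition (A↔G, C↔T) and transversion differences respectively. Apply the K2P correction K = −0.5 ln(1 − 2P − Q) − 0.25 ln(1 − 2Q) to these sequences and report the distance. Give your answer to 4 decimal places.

The sequences differ at positions 3 (A/C, transversion), 4 (G/C, transversion), 5 (C/A, transversion), 6 (A/C, transversion), 16 (A/G, transition).
Of the 5 differences, 1 transition and 4 transversions over 19 sites: P = 1/19 = 0.052632, Q = 4/19 = 0.210526.
d = −0.5·ln(0.684210) − 0.25·ln(0.578948) = −0.5·(-0.379490) − 0.25·(-0.546543) = 0.3264.

0.3264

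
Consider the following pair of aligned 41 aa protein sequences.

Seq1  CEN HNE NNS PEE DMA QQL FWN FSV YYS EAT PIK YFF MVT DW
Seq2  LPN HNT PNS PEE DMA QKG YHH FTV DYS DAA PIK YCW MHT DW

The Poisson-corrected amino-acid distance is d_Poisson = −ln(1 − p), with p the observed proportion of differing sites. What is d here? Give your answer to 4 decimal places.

0.4947

The sequences differ at positions 1 (C/L), 2 (E/P), 6 (E/T), 7 (N/P), 17 (Q/K), 18 (L/G), 19 (F/Y), 20 (W/H), 21 (N/H), 23 (S/T), 25 (Y/D), 28 (E/D), 30 (T/A), 35 (F/C), 36 (F/W), 38 (V/H).
p = 16/41 = 0.390244.
d = −ln(1 − 0.390244) = −ln(0.609756) = 0.4947.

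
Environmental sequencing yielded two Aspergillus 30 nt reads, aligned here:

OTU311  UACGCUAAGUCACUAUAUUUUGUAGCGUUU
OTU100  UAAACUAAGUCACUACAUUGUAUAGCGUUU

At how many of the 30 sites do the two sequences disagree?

5

The sequences differ at positions 3 (C/A), 4 (G/A), 16 (U/C), 20 (U/G), 22 (G/A).
That gives 5 mismatches out of 30 aligned sites, so the Hamming distance is 5.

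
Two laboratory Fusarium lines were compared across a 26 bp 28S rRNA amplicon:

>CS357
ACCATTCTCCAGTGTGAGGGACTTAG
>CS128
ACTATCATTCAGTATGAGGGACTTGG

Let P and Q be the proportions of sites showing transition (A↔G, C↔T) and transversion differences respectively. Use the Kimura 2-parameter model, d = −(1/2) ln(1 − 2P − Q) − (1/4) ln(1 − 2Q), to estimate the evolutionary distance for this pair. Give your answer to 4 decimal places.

0.2950

The sequences differ at positions 3 (C/T, transition), 6 (T/C, transition), 7 (C/A, transversion), 9 (C/T, transition), 14 (G/A, transition), 25 (A/G, transition).
Of the 6 differences, 5 transitions and 1 transversion over 26 sites: P = 5/26 = 0.192308, Q = 1/26 = 0.038462.
d = −0.5·ln(0.576922) − 0.25·ln(0.923076) = −0.5·(-0.550048) − 0.25·(-0.080044) = 0.2950.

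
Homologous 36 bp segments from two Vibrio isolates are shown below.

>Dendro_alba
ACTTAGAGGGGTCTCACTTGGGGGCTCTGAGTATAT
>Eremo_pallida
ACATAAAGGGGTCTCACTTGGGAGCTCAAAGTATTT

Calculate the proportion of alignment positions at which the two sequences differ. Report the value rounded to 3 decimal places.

0.167

Mismatches occur at site 3 (T/A), site 6 (G/A), site 23 (G/A), site 28 (T/A), site 29 (G/A), site 35 (A/T).
There are 6 differences over 36 sites, so p = 6/36 = 0.167.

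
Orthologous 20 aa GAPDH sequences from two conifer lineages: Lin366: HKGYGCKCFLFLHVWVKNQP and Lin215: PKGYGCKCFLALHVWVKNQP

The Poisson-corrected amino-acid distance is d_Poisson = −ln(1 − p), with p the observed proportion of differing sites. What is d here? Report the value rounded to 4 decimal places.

The sequences differ at positions 1 (H/P), 11 (F/A).
p = 2/20 = 0.100000.
d = −ln(1 − 0.100000) = −ln(0.900000) = 0.1054.

0.1054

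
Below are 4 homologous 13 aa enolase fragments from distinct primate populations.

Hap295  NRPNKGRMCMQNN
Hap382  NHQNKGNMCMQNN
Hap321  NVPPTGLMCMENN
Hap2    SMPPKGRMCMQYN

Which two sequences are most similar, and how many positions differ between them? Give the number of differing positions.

Pairwise Hamming distances:
  Hap295 vs Hap382: 3
  Hap295 vs Hap321: 5
  Hap295 vs Hap2: 4
  Hap382 vs Hap321: 6
  Hap382 vs Hap2: 6
  Hap321 vs Hap2: 6
The smallest is 3, between Hap295 and Hap382.

3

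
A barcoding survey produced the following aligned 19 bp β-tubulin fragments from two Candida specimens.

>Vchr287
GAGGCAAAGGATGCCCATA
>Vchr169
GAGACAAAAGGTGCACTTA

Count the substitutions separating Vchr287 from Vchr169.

The sequences differ at positions 4 (G/A), 9 (G/A), 11 (A/G), 15 (C/A), 17 (A/T).
That gives 5 mismatches out of 19 aligned sites, so the Hamming distance is 5.

5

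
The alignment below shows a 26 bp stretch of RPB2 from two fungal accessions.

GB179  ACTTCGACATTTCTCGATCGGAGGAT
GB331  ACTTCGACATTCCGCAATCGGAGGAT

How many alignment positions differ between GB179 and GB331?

3

The sequences differ at positions 12 (T/C), 14 (T/G), 16 (G/A).
That gives 3 mismatches out of 26 aligned sites, so the Hamming distance is 3.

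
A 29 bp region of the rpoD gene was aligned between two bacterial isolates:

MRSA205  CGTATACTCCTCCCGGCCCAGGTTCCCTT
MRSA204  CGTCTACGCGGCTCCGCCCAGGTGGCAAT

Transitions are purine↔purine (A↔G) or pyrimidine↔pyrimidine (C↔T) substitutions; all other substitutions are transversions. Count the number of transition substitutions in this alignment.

Mismatches occur at site 4 (A/C, transversion), site 8 (T/G, transversion), site 10 (C/G, transversion), site 11 (T/G, transversion), site 13 (C/T, transition), site 15 (G/C, transversion), site 24 (T/G, transversion), site 25 (C/G, transversion), site 27 (C/A, transversion), site 28 (T/A, transversion).
Of the 10 differences, 1 transition and 9 transversions, so the answer is 1.

1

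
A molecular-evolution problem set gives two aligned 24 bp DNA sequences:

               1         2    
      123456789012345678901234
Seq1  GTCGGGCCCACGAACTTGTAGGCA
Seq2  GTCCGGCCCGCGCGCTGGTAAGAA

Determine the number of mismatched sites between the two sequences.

7

Differing sites — 4:G/C; 10:A/G; 13:A/C; 14:A/G; 17:T/G; 21:G/A; 23:C/A.
That gives 7 mismatches out of 24 aligned sites, so the Hamming distance is 7.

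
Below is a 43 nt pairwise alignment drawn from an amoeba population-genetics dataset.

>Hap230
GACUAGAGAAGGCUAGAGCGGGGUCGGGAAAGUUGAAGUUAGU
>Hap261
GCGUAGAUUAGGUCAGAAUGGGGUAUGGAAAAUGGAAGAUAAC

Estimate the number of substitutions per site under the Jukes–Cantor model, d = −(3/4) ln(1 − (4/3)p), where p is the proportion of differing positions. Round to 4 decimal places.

0.4693

Mismatches occur at site 2 (A→C), site 3 (C→G), site 8 (G→U), site 9 (A→U), site 13 (C→U), site 14 (U→C), site 18 (G→A), site 19 (C→U), site 25 (C→A), site 26 (G→U), site 32 (G→A), site 34 (U→G), site 39 (U→A), site 42 (G→A), site 43 (U→C).
p = 15/43 = 0.348837.
d = −0.75 · ln(1 − (4/3)·0.348837) = −0.75 · ln(0.534884) = −0.75 · (-0.625705) = 0.4693.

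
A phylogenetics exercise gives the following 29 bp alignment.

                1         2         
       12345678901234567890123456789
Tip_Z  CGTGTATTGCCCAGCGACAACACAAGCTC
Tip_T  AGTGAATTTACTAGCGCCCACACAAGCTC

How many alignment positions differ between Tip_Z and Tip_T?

7

Mismatches occur at site 1 (C→A), site 5 (T→A), site 9 (G→T), site 10 (C→A), site 12 (C→T), site 17 (A→C), site 19 (A→C).
That gives 7 mismatches out of 29 aligned sites, so the Hamming distance is 7.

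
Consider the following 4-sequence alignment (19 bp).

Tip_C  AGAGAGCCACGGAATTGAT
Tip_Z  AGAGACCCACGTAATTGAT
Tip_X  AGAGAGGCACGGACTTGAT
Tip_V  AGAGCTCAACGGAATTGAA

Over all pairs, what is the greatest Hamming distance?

6

Pairwise Hamming distances:
  Tip_C vs Tip_Z: 2
  Tip_C vs Tip_X: 2
  Tip_C vs Tip_V: 4
  Tip_Z vs Tip_X: 4
  Tip_Z vs Tip_V: 5
  Tip_X vs Tip_V: 6
The largest is 6, between Tip_X and Tip_V.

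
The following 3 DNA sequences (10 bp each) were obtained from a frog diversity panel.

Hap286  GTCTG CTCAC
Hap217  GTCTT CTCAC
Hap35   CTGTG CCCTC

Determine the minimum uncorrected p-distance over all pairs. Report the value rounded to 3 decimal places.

0.100

Pairwise Hamming distances:
  Hap286 vs Hap217: 1
  Hap286 vs Hap35: 4
  Hap217 vs Hap35: 5
The smallest is 1 mismatch, between Hap286 and Hap217; p = 1/10 = 0.100.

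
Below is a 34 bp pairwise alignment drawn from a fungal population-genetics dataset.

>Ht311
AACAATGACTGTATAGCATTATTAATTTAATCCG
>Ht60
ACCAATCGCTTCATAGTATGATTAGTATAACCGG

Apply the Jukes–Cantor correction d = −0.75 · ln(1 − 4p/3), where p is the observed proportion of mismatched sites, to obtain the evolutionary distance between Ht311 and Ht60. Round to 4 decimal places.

Differing sites — 2:A/C; 7:G/C; 8:A/G; 11:G/T; 12:T/C; 17:C/T; 20:T/G; 25:A/G; 27:T/A; 31:T/C; 33:C/G.
p = 11/34 = 0.323529.
d = −0.75 · ln(1 − (4/3)·0.323529) = −0.75 · ln(0.568628) = −0.75 · (-0.564529) = 0.4234.

0.4234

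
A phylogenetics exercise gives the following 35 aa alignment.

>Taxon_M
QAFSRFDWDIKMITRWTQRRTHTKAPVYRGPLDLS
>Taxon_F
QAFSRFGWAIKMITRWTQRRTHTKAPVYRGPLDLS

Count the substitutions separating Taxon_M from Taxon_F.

Differing sites — 7:D/G; 9:D/A.
That gives 2 mismatches out of 35 aligned sites, so the Hamming distance is 2.

2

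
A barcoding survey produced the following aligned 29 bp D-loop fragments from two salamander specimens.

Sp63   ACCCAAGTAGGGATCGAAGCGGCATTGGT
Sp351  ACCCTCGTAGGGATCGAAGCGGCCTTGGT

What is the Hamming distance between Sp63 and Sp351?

3

Mismatches occur at site 5 (A/T), site 6 (A/C), site 24 (A/C).
That gives 3 mismatches out of 29 aligned sites, so the Hamming distance is 3.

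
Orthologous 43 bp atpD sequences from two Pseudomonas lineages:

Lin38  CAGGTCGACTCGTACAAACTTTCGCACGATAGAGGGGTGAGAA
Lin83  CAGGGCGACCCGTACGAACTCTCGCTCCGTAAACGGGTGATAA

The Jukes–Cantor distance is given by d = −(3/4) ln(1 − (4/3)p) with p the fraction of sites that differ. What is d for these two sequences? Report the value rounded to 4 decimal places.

0.2784

Differing sites — 5:T/G; 10:T/C; 16:A/G; 21:T/C; 26:A/T; 28:G/C; 29:A/G; 32:G/A; 34:G/C; 41:G/T.
p = 10/43 = 0.232558.
d = −0.75 · ln(1 − (4/3)·0.232558) = −0.75 · ln(0.689923) = −0.75 · (-0.371175) = 0.2784.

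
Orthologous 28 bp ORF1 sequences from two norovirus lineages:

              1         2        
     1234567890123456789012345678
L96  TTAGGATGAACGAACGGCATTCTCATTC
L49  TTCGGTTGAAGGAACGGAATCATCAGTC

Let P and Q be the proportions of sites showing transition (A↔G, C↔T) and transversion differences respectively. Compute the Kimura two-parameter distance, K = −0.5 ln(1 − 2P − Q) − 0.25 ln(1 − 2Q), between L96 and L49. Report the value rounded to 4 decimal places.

The sequences differ at positions 3 (A/C, transversion), 6 (A/T, transversion), 11 (C/G, transversion), 18 (C/A, transversion), 21 (T/C, transition), 22 (C/A, transversion), 26 (T/G, transversion).
Of the 7 differences, 1 transition and 6 transversions over 28 sites: P = 1/28 = 0.035714, Q = 6/28 = 0.214286.
d = −0.5·ln(0.714286) − 0.25·ln(0.571428) = −0.5·(-0.336472) − 0.25·(-0.559617) = 0.3081.

0.3081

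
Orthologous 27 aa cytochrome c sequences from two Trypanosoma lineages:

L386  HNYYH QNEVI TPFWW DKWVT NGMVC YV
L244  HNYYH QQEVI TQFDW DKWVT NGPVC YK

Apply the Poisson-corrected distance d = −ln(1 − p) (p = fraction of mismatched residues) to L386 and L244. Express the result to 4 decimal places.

Differing sites — 7:N/Q; 12:P/Q; 14:W/D; 23:M/P; 27:V/K.
p = 5/27 = 0.185185.
d = −ln(1 − 0.185185) = −ln(0.814815) = 0.2048.

0.2048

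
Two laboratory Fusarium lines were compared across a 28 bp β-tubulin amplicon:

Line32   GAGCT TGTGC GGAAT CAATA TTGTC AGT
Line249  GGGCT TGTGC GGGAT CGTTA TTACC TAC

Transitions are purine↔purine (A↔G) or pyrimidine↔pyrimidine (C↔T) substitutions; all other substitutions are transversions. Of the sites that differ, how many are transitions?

Differing sites — 2:A/G (Ti); 13:A/G (Ti); 17:A/G (Ti); 18:A/T (Tv); 23:G/A (Ti); 24:T/C (Ti); 26:A/T (Tv); 27:G/A (Ti); 28:T/C (Ti).
Of the 9 differences, 7 transitions and 2 transversions, so the answer is 7.

7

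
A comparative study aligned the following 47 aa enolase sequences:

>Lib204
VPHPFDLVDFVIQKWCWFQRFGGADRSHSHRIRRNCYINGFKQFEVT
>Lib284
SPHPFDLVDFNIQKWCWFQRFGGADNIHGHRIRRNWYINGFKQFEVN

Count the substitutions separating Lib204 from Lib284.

Differing sites — 1:V/S; 11:V/N; 26:R/N; 27:S/I; 29:S/G; 36:C/W; 47:T/N.
That gives 7 mismatches out of 47 aligned sites, so the Hamming distance is 7.

7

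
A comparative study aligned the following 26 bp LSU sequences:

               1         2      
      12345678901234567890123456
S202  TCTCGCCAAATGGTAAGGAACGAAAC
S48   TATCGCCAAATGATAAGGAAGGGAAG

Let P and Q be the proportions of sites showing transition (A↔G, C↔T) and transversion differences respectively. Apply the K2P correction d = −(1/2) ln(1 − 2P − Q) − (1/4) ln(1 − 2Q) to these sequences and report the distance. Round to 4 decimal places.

0.2224

The sequences differ at positions 2 (C/A, transversion), 13 (G/A, transition), 21 (C/G, transversion), 23 (A/G, transition), 26 (C/G, transversion).
Of the 5 differences, 2 transitions and 3 transversions over 26 sites: P = 2/26 = 0.076923, Q = 3/26 = 0.115385.
d = −0.5·ln(0.730769) − 0.25·ln(0.769230) = −0.5·(-0.313658) − 0.25·(-0.262365) = 0.2224.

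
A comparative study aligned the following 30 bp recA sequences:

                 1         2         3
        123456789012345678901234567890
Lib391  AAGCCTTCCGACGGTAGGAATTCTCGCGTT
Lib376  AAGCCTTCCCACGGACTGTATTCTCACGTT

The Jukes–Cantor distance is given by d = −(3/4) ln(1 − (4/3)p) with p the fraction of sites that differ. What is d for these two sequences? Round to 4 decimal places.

0.2326

The sequences differ at positions 10 (G/C), 15 (T/A), 16 (A/C), 17 (G/T), 19 (A/T), 26 (G/A).
p = 6/30 = 0.200000.
d = −0.75 · ln(1 − (4/3)·0.200000) = −0.75 · ln(0.733333) = −0.75 · (-0.310155) = 0.2326.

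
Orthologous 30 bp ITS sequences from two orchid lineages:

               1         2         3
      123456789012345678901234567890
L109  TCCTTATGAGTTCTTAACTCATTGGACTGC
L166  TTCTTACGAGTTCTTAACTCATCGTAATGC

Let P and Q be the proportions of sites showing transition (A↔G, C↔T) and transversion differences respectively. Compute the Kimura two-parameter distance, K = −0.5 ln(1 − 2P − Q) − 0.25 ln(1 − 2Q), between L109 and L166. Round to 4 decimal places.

0.1909

Mismatches occur at site 2 (C↔T, transition), site 7 (T↔C, transition), site 23 (T↔C, transition), site 25 (G↔T, transversion), site 27 (C↔A, transversion).
Of the 5 differences, 3 transitions and 2 transversions over 30 sites: P = 3/30 = 0.100000, Q = 2/30 = 0.066667.
d = −0.5·ln(0.733333) − 0.25·ln(0.866666) = −0.5·(-0.310155) − 0.25·(-0.143102) = 0.1909.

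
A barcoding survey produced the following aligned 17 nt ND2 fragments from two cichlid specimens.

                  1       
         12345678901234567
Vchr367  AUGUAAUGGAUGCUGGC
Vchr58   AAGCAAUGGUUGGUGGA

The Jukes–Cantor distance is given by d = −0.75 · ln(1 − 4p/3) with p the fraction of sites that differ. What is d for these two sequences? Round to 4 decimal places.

Mismatches occur at site 2 (U/A), site 4 (U/C), site 10 (A/U), site 13 (C/G), site 17 (C/A).
p = 5/17 = 0.294118.
d = −0.75 · ln(1 − (4/3)·0.294118) = −0.75 · ln(0.607843) = −0.75 · (-0.497839) = 0.3734.

0.3734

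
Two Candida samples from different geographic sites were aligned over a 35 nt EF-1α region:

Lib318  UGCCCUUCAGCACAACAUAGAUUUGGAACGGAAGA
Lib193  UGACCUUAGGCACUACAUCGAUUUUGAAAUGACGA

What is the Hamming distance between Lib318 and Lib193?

9

Mismatches occur at site 3 (C/A), site 8 (C/A), site 9 (A/G), site 14 (A/U), site 19 (A/C), site 25 (G/U), site 29 (C/A), site 30 (G/U), site 33 (A/C).
That gives 9 mismatches out of 35 aligned sites, so the Hamming distance is 9.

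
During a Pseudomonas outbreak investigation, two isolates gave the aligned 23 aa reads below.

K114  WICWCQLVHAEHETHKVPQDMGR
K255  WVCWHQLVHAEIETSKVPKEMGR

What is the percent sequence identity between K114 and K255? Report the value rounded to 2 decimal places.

73.91%

Differing sites — 2:I/V; 5:C/H; 12:H/I; 15:H/S; 19:Q/K; 20:D/E.
17 of the 23 sites match, so the percent identity is 17/23 × 100 = 73.91%.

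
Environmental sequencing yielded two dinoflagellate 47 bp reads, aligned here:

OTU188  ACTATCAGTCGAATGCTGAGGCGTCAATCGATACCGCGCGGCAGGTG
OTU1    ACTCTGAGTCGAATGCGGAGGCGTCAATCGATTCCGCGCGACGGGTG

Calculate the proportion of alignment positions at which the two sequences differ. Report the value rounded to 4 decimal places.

0.1277

Differing sites — 4:A/C; 6:C/G; 17:T/G; 33:A/T; 41:G/A; 43:A/G.
There are 6 differences over 47 sites, so p = 6/47 = 0.1277.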